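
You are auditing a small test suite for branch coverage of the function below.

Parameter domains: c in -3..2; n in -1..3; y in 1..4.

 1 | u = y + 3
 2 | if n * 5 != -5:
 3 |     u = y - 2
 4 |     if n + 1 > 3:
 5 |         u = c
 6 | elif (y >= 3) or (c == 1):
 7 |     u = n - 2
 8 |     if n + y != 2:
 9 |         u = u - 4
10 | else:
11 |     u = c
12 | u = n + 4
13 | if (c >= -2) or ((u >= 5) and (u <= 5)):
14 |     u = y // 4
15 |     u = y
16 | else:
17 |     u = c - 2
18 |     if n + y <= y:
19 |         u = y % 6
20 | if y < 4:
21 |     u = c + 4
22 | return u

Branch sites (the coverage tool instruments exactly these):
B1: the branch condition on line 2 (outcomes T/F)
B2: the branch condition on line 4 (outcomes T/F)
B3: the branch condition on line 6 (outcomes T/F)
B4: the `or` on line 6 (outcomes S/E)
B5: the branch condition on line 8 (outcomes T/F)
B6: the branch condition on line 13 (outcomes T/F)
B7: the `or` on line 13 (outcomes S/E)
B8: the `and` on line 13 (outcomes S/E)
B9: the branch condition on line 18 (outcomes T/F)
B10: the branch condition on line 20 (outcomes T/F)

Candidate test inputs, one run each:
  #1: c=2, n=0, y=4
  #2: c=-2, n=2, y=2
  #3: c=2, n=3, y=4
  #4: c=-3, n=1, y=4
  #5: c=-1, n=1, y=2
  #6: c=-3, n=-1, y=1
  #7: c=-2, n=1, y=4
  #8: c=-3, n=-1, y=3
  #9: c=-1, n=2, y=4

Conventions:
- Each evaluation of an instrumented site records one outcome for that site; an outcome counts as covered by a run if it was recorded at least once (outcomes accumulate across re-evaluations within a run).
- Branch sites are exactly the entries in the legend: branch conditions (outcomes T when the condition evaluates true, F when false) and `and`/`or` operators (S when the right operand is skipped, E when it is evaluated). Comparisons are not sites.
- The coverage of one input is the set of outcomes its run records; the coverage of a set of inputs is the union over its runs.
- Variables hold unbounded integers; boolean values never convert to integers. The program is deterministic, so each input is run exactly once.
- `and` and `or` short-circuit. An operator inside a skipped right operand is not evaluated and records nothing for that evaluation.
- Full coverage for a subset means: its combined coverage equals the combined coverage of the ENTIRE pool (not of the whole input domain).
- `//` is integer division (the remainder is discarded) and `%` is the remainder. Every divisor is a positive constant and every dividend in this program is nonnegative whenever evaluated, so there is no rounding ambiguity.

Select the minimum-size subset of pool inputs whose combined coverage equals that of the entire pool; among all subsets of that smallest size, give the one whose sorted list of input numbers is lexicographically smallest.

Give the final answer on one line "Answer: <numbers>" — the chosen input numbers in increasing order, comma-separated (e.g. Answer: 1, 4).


run #1 (c=2, n=0, y=4) records B1=T, B2=F, B6=T, B7=S, B10=F
run #2 (c=-2, n=2, y=2) records B1=T, B2=F, B6=T, B7=S, B10=T
run #3 (c=2, n=3, y=4) records B1=T, B2=T, B6=T, B7=S, B10=F
run #4 (c=-3, n=1, y=4) records B1=T, B2=F, B6=T, B7=E, B8=E, B10=F
run #5 (c=-1, n=1, y=2) records B1=T, B2=F, B6=T, B7=S, B10=T
run #6 (c=-3, n=-1, y=1) records B1=F, B3=F, B4=E, B6=F, B7=E, B8=S, B9=T, B10=T
run #7 (c=-2, n=1, y=4) records B1=T, B2=F, B6=T, B7=S, B10=F
run #8 (c=-3, n=-1, y=3) records B1=F, B3=T, B4=S, B5=F, B6=F, B7=E, B8=S, B9=T, B10=T
run #9 (c=-1, n=2, y=4) records B1=T, B2=F, B6=T, B7=S, B10=F
the full pool covers 18 outcomes: B1=T, B1=F, B2=T, B2=F, B3=T, B3=F, B4=S, B4=E, B5=F, B6=T, B6=F, B7=S, B7=E, B8=S, B8=E, B9=T, B10=T, B10=F
checked all size-1 subsets: none covers 18 outcomes (max 9/18)
checked all size-2 subsets: none covers 18 outcomes (max 14/18)
checked all size-3 subsets: none covers 18 outcomes (max 16/18)
inputs {3, 4, 6, 8} (size 4) cover everything; no size-4 subset with a lexicographically smaller index list covers all 18
Answer: 3, 4, 6, 8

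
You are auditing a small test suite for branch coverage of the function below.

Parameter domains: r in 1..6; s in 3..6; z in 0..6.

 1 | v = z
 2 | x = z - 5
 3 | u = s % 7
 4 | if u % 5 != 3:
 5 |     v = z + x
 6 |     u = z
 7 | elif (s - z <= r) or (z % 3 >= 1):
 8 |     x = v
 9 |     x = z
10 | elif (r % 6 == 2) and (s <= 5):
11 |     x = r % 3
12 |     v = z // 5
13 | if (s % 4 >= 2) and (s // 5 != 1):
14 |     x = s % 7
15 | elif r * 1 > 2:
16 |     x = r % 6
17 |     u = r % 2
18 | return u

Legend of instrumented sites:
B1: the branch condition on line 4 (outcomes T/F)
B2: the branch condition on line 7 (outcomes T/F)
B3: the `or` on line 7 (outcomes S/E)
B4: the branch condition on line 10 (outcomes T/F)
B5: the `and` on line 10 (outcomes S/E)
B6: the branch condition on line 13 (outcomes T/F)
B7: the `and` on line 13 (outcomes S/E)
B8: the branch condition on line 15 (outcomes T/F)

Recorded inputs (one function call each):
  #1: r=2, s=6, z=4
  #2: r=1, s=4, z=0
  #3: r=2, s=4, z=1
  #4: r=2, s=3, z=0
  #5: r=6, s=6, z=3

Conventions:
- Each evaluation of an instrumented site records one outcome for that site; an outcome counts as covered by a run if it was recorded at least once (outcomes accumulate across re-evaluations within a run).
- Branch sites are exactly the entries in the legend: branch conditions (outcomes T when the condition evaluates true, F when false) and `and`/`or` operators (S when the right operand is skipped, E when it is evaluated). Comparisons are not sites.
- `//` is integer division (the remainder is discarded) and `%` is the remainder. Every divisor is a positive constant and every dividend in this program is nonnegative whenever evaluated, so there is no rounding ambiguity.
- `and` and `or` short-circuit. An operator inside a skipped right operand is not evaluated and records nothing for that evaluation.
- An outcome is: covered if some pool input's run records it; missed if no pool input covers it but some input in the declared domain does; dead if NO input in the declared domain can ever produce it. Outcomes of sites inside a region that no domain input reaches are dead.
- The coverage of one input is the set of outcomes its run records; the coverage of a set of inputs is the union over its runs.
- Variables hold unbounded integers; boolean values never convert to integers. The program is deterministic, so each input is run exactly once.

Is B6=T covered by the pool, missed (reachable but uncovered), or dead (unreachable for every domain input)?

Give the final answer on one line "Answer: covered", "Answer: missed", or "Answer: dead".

B6=T is recorded by pool input(s) 4 -> covered

Answer: covered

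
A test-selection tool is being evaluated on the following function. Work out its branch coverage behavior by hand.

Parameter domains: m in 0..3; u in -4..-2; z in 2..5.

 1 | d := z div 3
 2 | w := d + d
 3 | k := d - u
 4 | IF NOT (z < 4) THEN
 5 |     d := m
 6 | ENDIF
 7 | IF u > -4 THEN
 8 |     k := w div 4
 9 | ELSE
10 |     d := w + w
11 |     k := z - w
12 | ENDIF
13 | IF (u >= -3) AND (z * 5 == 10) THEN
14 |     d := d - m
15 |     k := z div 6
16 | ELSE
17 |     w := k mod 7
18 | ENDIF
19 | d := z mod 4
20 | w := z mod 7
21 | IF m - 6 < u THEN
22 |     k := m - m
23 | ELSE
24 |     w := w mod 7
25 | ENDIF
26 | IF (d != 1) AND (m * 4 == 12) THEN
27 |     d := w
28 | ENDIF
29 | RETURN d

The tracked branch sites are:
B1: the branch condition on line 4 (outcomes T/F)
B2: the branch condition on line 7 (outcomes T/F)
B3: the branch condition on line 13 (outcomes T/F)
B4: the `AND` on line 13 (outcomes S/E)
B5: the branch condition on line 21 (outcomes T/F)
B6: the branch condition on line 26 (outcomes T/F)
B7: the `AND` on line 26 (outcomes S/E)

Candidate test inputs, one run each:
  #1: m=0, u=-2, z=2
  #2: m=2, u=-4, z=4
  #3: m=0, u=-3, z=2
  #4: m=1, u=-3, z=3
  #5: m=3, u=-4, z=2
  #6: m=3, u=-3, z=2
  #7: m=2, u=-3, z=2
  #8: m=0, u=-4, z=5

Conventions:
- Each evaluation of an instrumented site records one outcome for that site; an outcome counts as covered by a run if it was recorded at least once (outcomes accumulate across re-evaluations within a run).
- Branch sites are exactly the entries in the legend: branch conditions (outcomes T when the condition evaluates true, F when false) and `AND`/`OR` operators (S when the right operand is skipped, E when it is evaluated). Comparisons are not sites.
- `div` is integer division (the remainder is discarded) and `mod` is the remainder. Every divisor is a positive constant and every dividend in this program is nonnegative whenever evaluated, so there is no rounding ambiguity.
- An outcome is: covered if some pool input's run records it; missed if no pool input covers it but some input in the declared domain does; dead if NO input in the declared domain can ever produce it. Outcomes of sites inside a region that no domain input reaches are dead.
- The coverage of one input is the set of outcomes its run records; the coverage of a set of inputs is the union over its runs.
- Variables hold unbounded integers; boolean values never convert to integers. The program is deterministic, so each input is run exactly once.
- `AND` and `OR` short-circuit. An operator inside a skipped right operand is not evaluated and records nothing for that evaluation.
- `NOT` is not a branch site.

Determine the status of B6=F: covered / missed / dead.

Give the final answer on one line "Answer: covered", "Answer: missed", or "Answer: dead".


B6=F is recorded by pool input(s) 1, 2, 3, 4, 7, 8 -> covered
Answer: covered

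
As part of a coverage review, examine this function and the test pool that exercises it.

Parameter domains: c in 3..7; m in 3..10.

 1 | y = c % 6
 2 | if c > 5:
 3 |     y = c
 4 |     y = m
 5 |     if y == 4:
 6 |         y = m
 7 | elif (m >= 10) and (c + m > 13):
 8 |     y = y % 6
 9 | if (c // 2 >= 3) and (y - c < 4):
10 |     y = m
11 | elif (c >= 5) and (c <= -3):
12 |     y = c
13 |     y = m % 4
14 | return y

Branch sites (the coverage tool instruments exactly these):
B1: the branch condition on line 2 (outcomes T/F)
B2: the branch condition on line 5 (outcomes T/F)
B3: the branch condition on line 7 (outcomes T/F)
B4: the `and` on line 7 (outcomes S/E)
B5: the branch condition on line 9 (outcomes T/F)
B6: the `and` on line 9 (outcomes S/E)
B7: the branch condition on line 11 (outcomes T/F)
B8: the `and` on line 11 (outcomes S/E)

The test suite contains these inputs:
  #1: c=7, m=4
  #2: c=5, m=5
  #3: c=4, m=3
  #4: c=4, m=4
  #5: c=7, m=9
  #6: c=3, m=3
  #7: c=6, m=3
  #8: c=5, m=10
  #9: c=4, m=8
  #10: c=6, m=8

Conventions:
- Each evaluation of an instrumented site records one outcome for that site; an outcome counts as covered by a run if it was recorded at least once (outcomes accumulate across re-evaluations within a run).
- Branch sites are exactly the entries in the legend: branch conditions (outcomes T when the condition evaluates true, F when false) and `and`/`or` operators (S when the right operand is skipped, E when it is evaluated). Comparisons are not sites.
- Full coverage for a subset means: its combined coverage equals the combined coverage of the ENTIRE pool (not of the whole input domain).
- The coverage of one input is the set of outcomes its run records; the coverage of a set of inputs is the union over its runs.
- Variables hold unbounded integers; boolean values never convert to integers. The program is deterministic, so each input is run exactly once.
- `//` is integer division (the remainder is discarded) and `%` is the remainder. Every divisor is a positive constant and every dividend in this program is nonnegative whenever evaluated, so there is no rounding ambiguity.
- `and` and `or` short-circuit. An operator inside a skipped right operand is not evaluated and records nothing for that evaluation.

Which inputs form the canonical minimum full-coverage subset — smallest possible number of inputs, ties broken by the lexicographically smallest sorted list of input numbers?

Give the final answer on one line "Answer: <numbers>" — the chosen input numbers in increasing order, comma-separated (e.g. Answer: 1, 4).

run #1 (c=7, m=4) runs B1->T, B2->T, B6->E, B5->T; records B1=T, B2=T, B5=T, B6=E
run #2 (c=5, m=5) runs B1->F, B4->S, B3->F, B6->S, B5->F, B8->E, B7->F; records B1=F, B3=F, B4=S, B5=F, B6=S, B7=F, B8=E
run #3 (c=4, m=3) runs B1->F, B4->S, B3->F, B6->S, B5->F, B8->S, B7->F; records B1=F, B3=F, B4=S, B5=F, B6=S, B7=F, B8=S
run #4 (c=4, m=4) runs B1->F, B4->S, B3->F, B6->S, B5->F, B8->S, B7->F; records B1=F, B3=F, B4=S, B5=F, B6=S, B7=F, B8=S
run #5 (c=7, m=9) runs B1->T, B2->F, B6->E, B5->T; records B1=T, B2=F, B5=T, B6=E
run #6 (c=3, m=3) runs B1->F, B4->S, B3->F, B6->S, B5->F, B8->S, B7->F; records B1=F, B3=F, B4=S, B5=F, B6=S, B7=F, B8=S
run #7 (c=6, m=3) runs B1->T, B2->F, B6->E, B5->T; records B1=T, B2=F, B5=T, B6=E
run #8 (c=5, m=10) runs B1->F, B4->E, B3->T, B6->S, B5->F, B8->E, B7->F; records B1=F, B3=T, B4=E, B5=F, B6=S, B7=F, B8=E
run #9 (c=4, m=8) runs B1->F, B4->S, B3->F, B6->S, B5->F, B8->S, B7->F; records B1=F, B3=F, B4=S, B5=F, B6=S, B7=F, B8=S
run #10 (c=6, m=8) runs B1->T, B2->F, B6->E, B5->T; records B1=T, B2=F, B5=T, B6=E
the full pool covers 15 outcomes: B1=T, B1=F, B2=T, B2=F, B3=T, B3=F, B4=S, B4=E, B5=T, B5=F, B6=S, B6=E, B7=F, B8=S, B8=E
size 1 is not enough: best union over all size-1 subsets is 7/15
size 2 is not enough: best union over all size-2 subsets is 11/15
size 3 is not enough: best union over all size-3 subsets is 14/15
size 4: inputs {1, 3, 5, 8} cover all 15 outcomes, and no lexicographically smaller subset of this size does

Answer: 1, 3, 5, 8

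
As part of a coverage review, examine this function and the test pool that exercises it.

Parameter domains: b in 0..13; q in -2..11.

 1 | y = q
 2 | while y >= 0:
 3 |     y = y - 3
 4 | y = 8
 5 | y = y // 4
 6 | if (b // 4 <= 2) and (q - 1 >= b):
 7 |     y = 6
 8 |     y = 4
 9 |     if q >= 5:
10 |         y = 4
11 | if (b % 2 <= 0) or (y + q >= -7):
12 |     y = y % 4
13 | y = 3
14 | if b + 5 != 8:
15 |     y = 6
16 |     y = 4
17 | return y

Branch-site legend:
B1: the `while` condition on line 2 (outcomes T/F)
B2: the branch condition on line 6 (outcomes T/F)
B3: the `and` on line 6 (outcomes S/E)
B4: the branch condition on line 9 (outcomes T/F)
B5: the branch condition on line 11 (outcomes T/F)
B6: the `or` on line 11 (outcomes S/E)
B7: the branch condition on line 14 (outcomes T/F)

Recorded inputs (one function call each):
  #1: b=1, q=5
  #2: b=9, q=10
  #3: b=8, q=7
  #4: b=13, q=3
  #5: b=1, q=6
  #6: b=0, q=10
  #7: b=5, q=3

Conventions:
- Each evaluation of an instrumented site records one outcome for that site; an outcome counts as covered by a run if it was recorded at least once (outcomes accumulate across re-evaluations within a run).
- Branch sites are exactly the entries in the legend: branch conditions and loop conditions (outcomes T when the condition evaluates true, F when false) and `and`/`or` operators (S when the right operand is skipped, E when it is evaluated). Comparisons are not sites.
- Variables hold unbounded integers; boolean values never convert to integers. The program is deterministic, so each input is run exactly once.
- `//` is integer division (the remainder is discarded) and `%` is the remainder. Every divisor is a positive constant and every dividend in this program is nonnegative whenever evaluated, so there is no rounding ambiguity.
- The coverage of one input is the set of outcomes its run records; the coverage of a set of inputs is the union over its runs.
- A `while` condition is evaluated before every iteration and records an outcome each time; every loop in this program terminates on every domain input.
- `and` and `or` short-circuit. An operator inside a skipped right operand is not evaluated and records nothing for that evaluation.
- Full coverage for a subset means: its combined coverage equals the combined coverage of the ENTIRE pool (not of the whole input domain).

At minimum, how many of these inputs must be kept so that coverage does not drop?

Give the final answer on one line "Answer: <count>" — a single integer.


#1 (b=1, q=5) -> B1->T, B1->T, B1->F, B3->E, B2->T, B4->T, B6->E, B5->T, B7->T; covered: B1=T, B1=F, B2=T, B3=E, B4=T, B5=T, B6=E, B7=T
#2 (b=9, q=10) -> B1->T, B1->T, B1->T, B1->T, B1->F, B3->E, B2->T, B4->T, B6->E, B5->T, B7->T; covered: B1=T, B1=F, B2=T, B3=E, B4=T, B5=T, B6=E, B7=T
#3 (b=8, q=7) -> B1->T, B1->T, B1->T, B1->F, B3->E, B2->F, B6->S, B5->T, B7->T; covered: B1=T, B1=F, B2=F, B3=E, B5=T, B6=S, B7=T
#4 (b=13, q=3) -> B1->T, B1->T, B1->F, B3->S, B2->F, B6->E, B5->T, B7->T; covered: B1=T, B1=F, B2=F, B3=S, B5=T, B6=E, B7=T
#5 (b=1, q=6) -> B1->T, B1->T, B1->T, B1->F, B3->E, B2->T, B4->T, B6->E, B5->T, B7->T; covered: B1=T, B1=F, B2=T, B3=E, B4=T, B5=T, B6=E, B7=T
#6 (b=0, q=10) -> B1->T, B1->T, B1->T, B1->T, B1->F, B3->E, B2->T, B4->T, B6->S, B5->T, B7->T; covered: B1=T, B1=F, B2=T, B3=E, B4=T, B5=T, B6=S, B7=T
#7 (b=5, q=3) -> B1->T, B1->T, B1->F, B3->E, B2->F, B6->E, B5->T, B7->T; covered: B1=T, B1=F, B2=F, B3=E, B5=T, B6=E, B7=T
the full pool covers 11 outcomes: B1=T, B1=F, B2=T, B2=F, B3=S, B3=E, B4=T, B5=T, B6=S, B6=E, B7=T
no size-1 subset reaches all 11 outcomes (best union: 8/11)
at size 2, {4, 6} reaches all 11 outcomes; every lexicographically earlier size-2 subset fails
Answer: 2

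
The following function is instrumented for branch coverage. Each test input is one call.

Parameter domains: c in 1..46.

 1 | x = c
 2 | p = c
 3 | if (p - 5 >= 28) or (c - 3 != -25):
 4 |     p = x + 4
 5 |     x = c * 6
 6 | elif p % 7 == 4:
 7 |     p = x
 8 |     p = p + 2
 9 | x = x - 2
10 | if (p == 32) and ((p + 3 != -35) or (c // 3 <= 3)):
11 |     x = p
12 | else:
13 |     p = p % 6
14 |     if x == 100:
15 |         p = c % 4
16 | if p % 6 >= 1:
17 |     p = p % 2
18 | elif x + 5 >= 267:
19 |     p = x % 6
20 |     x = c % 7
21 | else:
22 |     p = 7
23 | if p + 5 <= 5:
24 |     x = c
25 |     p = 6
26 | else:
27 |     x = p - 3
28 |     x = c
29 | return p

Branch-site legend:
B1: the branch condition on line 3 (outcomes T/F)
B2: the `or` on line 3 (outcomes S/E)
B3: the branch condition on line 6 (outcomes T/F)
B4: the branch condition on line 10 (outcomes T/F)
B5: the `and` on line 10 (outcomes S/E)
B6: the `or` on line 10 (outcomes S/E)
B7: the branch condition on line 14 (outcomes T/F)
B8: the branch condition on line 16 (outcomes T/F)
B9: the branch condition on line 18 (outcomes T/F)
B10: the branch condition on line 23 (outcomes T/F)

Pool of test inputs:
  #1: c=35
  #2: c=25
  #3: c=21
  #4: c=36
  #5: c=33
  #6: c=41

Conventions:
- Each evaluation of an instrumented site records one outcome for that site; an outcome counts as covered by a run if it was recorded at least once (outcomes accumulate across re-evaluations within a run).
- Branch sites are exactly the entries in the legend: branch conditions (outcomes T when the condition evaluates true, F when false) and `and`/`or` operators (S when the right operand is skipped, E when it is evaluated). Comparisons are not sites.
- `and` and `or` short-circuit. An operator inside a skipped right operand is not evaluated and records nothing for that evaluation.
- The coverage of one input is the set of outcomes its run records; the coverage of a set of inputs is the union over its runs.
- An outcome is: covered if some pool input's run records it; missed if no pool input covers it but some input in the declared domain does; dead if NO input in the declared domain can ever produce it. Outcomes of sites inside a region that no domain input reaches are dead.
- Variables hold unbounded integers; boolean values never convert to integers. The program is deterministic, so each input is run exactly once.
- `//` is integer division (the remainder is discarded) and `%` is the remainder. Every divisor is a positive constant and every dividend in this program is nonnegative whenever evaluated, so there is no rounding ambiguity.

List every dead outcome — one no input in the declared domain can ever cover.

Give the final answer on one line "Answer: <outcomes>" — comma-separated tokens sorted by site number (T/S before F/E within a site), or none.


exhaustive pass over the 46-input domain:
  B1=F: no domain input ever produces it -> dead
  B3=T: no domain input ever produces it -> dead
  B3=F: no domain input ever produces it -> dead
  B6=E: no domain input ever produces it -> dead
  reachable outcomes have witnesses, e.g. B1=T (e.g. c=1), B2=S (e.g. c=33), B2=E (e.g. c=1), B4=T (e.g. c=28)
Answer: B1=F, B3=T, B3=F, B6=E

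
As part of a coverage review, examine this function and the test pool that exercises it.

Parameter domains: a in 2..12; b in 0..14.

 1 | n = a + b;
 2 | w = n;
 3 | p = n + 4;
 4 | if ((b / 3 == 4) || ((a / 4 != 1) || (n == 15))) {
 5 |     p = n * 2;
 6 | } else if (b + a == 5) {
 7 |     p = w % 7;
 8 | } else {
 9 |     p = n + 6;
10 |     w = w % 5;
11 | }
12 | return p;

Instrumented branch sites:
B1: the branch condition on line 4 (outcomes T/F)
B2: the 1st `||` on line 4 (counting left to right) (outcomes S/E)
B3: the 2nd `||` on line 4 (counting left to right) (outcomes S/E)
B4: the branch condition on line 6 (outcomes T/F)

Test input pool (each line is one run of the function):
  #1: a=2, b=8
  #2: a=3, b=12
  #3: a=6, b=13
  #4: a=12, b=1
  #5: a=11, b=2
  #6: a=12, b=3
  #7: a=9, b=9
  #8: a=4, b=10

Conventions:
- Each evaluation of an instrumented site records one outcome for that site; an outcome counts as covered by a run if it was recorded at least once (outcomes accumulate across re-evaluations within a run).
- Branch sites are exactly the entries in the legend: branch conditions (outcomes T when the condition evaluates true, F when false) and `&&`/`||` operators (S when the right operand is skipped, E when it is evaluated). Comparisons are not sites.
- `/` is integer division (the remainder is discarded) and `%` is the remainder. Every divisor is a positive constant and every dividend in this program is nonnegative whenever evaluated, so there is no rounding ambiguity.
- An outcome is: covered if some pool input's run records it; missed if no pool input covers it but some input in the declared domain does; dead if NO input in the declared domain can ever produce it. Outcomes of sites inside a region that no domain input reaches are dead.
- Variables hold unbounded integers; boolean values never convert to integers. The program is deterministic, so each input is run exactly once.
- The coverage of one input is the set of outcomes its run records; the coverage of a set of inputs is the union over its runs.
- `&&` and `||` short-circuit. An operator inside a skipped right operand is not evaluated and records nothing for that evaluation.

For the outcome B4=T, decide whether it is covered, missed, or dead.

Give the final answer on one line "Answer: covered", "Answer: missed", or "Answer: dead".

no pool input records B4=T
but domain input (a=4, b=1) does record it -> reachable, so missed

Answer: missed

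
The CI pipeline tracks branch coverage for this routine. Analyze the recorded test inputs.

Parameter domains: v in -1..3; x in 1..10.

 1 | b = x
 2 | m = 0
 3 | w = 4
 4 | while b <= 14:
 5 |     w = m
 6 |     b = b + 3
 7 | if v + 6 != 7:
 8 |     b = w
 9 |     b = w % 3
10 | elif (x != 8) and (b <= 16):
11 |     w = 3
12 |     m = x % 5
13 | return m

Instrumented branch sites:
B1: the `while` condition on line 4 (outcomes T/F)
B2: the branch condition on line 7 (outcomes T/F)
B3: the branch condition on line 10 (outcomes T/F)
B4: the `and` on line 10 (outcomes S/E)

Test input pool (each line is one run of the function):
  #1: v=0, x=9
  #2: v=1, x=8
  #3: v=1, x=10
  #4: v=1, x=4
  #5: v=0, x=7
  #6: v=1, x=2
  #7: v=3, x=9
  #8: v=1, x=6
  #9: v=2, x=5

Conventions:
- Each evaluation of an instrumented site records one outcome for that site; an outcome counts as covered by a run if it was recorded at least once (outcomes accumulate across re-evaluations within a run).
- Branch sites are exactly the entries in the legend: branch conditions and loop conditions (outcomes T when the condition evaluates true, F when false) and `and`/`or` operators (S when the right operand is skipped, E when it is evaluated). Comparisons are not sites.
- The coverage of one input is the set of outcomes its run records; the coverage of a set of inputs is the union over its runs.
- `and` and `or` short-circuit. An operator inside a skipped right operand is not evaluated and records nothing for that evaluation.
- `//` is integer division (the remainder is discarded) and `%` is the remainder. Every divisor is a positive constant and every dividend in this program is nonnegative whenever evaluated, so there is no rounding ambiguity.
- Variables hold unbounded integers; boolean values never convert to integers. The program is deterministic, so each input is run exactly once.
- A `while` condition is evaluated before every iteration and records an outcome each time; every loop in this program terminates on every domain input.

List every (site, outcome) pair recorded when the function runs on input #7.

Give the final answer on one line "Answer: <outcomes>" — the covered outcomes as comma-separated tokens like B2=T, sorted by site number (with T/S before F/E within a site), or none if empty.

Event log for input #7 (v=3, x=9):
  B1->T, B1->T, B1->F, B2->T
collecting distinct outcomes: B1=T, B1=F, B2=T

Answer: B1=T, B1=F, B2=T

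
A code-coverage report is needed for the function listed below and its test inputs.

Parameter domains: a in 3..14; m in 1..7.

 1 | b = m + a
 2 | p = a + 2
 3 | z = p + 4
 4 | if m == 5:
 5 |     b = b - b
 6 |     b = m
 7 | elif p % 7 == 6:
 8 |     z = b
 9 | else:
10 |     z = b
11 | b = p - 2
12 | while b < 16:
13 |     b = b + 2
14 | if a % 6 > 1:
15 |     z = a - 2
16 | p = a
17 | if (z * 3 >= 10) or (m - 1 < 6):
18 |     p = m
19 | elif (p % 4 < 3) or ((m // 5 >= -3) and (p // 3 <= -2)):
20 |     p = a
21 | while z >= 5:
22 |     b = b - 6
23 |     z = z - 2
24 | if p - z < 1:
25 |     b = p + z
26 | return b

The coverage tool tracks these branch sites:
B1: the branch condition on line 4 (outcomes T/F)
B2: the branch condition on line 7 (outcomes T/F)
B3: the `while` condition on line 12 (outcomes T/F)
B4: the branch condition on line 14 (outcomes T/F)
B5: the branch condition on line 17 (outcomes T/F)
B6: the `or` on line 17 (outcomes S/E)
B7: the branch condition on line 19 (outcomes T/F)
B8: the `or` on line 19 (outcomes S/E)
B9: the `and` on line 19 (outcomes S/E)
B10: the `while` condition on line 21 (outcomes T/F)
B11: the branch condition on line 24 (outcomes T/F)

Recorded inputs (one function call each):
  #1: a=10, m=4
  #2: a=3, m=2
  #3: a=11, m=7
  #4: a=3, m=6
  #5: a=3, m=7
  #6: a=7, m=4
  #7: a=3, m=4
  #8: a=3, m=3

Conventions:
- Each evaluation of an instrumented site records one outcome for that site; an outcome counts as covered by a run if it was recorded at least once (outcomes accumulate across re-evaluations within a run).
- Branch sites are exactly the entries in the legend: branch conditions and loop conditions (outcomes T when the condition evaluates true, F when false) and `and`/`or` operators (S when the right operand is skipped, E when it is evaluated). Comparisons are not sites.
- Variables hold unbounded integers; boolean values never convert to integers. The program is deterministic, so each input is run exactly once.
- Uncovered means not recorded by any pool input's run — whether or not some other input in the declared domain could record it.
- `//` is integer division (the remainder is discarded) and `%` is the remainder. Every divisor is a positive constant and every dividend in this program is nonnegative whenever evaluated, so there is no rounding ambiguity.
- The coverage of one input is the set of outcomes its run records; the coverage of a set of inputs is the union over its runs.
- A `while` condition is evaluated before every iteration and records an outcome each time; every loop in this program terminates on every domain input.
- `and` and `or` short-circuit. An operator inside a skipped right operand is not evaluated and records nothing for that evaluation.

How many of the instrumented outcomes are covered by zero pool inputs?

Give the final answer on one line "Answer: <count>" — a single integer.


input #1, a=10, m=4: events B1->F, B2->F, B3->T, B3->T, B3->T, B3->F, B4->T, B6->S, B5->T, B10->T, B10->T, B10->F, B11->T; outcomes B1=F, B2=F, B3=T, B3=F, B4=T, B5=T, B6=S, B10=T, B10=F, B11=T
input #2, a=3, m=2: events B1->F, B2->F, B3->T, B3->T, B3->T, B3->T, B3->T, B3->T, B3->T, B3->F, B4->T, B6->E, B5->T, B10->F, ...; outcomes B1=F, B2=F, B3=T, B3=F, B4=T, B5=T, B6=E, B10=F, B11=F
input #3, a=11, m=7: events B1->F, B2->T, B3->T, B3->T, B3->T, B3->F, B4->T, B6->S, B5->T, B10->T, B10->T, B10->T, B10->F, B11->F; outcomes B1=F, B2=T, B3=T, B3=F, B4=T, B5=T, B6=S, B10=T, B10=F, B11=F
input #4, a=3, m=6: events B1->F, B2->F, B3->T, B3->T, B3->T, B3->T, B3->T, B3->T, B3->T, B3->F, B4->T, B6->E, B5->T, B10->F, ...; outcomes B1=F, B2=F, B3=T, B3=F, B4=T, B5=T, B6=E, B10=F, B11=F
input #5, a=3, m=7: events B1->F, B2->F, B3->T, B3->T, B3->T, B3->T, B3->T, B3->T, B3->T, B3->F, B4->T, B6->E, B5->F, B8->E, ...; outcomes B1=F, B2=F, B3=T, B3=F, B4=T, B5=F, B6=E, B7=F, B8=E, B9=E, B10=F, B11=F
input #6, a=7, m=4: events B1->F, B2->F, B3->T, B3->T, B3->T, B3->T, B3->T, B3->F, B4->F, B6->S, B5->T, B10->T, B10->T, B10->T, ...; outcomes B1=F, B2=F, B3=T, B3=F, B4=F, B5=T, B6=S, B10=T, B10=F, B11=F
input #7, a=3, m=4: events B1->F, B2->F, B3->T, B3->T, B3->T, B3->T, B3->T, B3->T, B3->T, B3->F, B4->T, B6->E, B5->T, B10->F, ...; outcomes B1=F, B2=F, B3=T, B3=F, B4=T, B5=T, B6=E, B10=F, B11=F
input #8, a=3, m=3: events B1->F, B2->F, B3->T, B3->T, B3->T, B3->T, B3->T, B3->T, B3->T, B3->F, B4->T, B6->E, B5->T, B10->F, ...; outcomes B1=F, B2=F, B3=T, B3=F, B4=T, B5=T, B6=E, B10=F, B11=F
union over the pool: B1=F, B2=T, B2=F, B3=T, B3=F, B4=T, B4=F, B5=T, B5=F, B6=S, B6=E, B7=F, B8=E, B9=E, B10=T, B10=F, B11=T, B11=F
uncovered (4 of 22): B1=T, B7=T, B8=S, B9=S
Answer: 4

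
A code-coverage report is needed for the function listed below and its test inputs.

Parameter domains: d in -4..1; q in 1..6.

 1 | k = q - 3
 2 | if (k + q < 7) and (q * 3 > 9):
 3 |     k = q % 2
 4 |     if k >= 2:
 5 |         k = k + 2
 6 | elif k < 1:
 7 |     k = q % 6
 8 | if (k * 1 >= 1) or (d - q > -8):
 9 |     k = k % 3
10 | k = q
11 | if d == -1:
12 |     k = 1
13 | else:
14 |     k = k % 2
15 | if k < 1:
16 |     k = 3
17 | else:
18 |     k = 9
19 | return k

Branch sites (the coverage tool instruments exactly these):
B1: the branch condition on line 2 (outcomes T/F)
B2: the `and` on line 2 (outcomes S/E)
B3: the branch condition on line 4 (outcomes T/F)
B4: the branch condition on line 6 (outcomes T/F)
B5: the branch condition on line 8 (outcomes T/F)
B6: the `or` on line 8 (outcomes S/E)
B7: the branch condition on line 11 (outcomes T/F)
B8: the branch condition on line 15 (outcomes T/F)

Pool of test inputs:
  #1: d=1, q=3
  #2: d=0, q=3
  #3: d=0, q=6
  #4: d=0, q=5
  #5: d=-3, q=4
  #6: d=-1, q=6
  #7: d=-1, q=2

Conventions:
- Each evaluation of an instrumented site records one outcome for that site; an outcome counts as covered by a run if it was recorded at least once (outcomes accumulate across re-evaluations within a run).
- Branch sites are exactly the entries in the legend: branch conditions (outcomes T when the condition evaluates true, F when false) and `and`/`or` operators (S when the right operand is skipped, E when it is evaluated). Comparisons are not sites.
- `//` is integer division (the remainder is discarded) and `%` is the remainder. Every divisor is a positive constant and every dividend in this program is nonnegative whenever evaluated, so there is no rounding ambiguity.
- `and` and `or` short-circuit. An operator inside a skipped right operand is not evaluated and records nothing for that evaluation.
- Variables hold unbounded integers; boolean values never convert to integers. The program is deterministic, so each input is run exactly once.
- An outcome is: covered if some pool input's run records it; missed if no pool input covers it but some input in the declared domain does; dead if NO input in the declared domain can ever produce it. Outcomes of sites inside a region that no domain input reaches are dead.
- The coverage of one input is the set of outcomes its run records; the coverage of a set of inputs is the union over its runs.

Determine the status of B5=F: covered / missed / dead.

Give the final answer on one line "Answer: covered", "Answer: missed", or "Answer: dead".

no pool input records B5=F
but domain input (d=-4, q=4) does record it -> reachable, so missed

Answer: missed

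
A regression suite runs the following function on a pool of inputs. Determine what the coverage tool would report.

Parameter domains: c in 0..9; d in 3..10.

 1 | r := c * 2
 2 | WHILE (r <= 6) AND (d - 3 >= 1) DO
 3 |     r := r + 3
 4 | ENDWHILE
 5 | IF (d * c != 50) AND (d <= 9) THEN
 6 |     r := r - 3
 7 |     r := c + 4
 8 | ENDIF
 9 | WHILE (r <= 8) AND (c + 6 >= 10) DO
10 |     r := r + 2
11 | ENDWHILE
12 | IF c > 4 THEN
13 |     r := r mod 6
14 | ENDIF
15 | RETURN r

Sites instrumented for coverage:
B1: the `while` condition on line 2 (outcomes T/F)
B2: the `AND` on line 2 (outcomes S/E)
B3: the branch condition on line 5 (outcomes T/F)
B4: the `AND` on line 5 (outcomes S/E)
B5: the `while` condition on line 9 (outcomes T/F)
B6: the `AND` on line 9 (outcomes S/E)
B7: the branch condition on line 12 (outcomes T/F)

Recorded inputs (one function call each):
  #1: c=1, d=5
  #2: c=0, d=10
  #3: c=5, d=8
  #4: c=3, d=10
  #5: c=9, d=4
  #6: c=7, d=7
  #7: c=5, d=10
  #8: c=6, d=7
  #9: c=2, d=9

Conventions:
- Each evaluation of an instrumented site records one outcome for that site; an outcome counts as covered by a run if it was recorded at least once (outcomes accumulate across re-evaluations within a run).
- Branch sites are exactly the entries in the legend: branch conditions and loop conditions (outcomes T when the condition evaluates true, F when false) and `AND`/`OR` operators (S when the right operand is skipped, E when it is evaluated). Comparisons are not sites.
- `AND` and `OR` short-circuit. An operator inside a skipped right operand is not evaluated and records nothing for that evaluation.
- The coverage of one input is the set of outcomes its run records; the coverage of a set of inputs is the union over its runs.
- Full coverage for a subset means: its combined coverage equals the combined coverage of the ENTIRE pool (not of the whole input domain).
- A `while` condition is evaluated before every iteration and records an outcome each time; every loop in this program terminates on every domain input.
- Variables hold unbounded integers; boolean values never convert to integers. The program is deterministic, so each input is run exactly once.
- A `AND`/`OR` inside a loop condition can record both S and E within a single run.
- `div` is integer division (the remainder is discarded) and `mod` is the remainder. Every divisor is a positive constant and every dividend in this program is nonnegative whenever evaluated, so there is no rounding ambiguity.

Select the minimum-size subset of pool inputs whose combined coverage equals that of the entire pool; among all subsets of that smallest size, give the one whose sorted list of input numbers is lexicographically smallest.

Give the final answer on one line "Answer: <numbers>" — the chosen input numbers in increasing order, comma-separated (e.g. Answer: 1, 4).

run #1 (c=1, d=5) records B1=T, B1=F, B2=S, B2=E, B3=T, B4=E, B5=F, B6=E, B7=F
run #2 (c=0, d=10) records B1=T, B1=F, B2=S, B2=E, B3=F, B4=E, B5=F, B6=S, B7=F
run #3 (c=5, d=8) records B1=F, B2=S, B3=T, B4=E, B5=F, B6=S, B7=T
run #4 (c=3, d=10) records B1=T, B1=F, B2=S, B2=E, B3=F, B4=E, B5=F, B6=S, B7=F
run #5 (c=9, d=4) records B1=F, B2=S, B3=T, B4=E, B5=F, B6=S, B7=T
run #6 (c=7, d=7) records B1=F, B2=S, B3=T, B4=E, B5=F, B6=S, B7=T
run #7 (c=5, d=10) records B1=F, B2=S, B3=F, B4=S, B5=F, B6=S, B7=T
run #8 (c=6, d=7) records B1=F, B2=S, B3=T, B4=E, B5=F, B6=S, B7=T
run #9 (c=2, d=9) records B1=T, B1=F, B2=S, B2=E, B3=T, B4=E, B5=F, B6=E, B7=F
together the pool reaches 13 outcomes: B1=T, B1=F, B2=S, B2=E, B3=T, B3=F, B4=S, B4=E, B5=F, B6=S, B6=E, B7=T, B7=F
size 1 is not enough: best union over all size-1 subsets is 9/13
inputs {1, 7} (size 2) cover everything; no size-2 subset with a lexicographically smaller index list covers all 13

Answer: 1, 7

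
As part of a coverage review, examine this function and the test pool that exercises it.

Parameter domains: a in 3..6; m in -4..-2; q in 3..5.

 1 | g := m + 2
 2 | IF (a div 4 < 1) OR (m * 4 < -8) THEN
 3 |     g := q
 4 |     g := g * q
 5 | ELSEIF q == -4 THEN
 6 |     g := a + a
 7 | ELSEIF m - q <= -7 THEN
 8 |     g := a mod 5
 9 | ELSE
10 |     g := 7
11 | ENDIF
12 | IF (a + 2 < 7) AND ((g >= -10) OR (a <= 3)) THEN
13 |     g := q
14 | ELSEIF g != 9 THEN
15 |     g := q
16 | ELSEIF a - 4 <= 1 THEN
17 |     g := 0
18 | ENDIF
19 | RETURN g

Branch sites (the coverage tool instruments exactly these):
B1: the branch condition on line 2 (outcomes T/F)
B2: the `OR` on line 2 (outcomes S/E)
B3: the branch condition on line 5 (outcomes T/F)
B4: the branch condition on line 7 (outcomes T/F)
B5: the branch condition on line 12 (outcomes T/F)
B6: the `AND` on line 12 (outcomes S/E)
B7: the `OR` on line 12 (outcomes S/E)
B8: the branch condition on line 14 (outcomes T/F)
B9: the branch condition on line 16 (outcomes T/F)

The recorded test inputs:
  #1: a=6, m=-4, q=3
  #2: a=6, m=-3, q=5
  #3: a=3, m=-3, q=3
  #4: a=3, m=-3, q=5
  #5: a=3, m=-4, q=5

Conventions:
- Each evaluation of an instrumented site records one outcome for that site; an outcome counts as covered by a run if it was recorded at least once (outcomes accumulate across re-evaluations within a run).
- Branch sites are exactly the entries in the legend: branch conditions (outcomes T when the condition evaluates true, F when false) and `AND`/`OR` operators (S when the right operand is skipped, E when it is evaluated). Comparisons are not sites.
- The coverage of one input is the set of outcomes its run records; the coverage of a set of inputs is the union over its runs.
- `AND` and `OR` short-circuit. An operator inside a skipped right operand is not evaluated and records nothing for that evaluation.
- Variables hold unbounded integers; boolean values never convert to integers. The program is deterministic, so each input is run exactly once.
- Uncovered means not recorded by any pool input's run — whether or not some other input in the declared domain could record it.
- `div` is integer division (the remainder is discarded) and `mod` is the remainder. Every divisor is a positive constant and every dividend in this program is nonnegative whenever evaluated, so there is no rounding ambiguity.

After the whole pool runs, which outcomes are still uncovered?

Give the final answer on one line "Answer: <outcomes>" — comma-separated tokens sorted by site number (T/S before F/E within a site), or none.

run #1 (a=6, m=-4, q=3) runs B2->E, B1->T, B6->S, B5->F, B8->F, B9->F; records B1=T, B2=E, B5=F, B6=S, B8=F, B9=F
run #2 (a=6, m=-3, q=5) runs B2->E, B1->T, B6->S, B5->F, B8->T; records B1=T, B2=E, B5=F, B6=S, B8=T
run #3 (a=3, m=-3, q=3) runs B2->S, B1->T, B6->E, B7->S, B5->T; records B1=T, B2=S, B5=T, B6=E, B7=S
run #4 (a=3, m=-3, q=5) runs B2->S, B1->T, B6->E, B7->S, B5->T; records B1=T, B2=S, B5=T, B6=E, B7=S
run #5 (a=3, m=-4, q=5) runs B2->S, B1->T, B6->E, B7->S, B5->T; records B1=T, B2=S, B5=T, B6=E, B7=S
union over the pool: B1=T, B2=S, B2=E, B5=T, B5=F, B6=S, B6=E, B7=S, B8=T, B8=F, B9=F
uncovered (7 of 18): B1=F, B3=T, B3=F, B4=T, B4=F, B7=E, B9=T

Answer: B1=F, B3=T, B3=F, B4=T, B4=F, B7=E, B9=T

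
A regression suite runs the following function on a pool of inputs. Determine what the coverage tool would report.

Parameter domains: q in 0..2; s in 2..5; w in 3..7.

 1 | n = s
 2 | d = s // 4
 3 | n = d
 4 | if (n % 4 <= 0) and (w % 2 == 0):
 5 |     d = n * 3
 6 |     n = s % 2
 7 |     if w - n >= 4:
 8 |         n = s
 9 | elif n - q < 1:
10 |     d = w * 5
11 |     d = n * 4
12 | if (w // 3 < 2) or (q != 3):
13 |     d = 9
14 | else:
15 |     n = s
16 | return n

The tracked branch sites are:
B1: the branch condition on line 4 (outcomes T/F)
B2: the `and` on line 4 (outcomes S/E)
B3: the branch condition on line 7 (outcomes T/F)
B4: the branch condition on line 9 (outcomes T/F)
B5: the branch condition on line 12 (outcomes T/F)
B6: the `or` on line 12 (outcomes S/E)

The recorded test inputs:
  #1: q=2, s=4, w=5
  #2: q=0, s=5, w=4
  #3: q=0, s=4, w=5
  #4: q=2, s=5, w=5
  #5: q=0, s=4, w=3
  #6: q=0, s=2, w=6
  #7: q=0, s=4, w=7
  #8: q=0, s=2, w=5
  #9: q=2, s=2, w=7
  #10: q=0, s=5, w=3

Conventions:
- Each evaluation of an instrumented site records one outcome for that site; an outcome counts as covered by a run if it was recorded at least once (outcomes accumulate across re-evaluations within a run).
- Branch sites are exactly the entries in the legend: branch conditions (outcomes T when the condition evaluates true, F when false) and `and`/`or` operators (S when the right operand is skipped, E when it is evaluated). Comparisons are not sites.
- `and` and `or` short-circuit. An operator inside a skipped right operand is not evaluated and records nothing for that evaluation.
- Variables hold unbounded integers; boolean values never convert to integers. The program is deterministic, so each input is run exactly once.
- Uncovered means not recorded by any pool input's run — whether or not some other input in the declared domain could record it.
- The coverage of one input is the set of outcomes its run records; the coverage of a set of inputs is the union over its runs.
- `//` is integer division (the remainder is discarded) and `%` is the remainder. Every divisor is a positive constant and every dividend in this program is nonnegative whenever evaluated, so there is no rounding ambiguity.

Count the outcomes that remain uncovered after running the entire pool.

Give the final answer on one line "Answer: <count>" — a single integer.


input #1 (q=2, s=4, w=5): events B2->S, B1->F, B4->T, B6->S, B5->T; covers B1=F, B2=S, B4=T, B5=T, B6=S
input #2 (q=0, s=5, w=4): events B2->S, B1->F, B4->F, B6->S, B5->T; covers B1=F, B2=S, B4=F, B5=T, B6=S
input #3 (q=0, s=4, w=5): events B2->S, B1->F, B4->F, B6->S, B5->T; covers B1=F, B2=S, B4=F, B5=T, B6=S
input #4 (q=2, s=5, w=5): events B2->S, B1->F, B4->T, B6->S, B5->T; covers B1=F, B2=S, B4=T, B5=T, B6=S
input #5 (q=0, s=4, w=3): events B2->S, B1->F, B4->F, B6->S, B5->T; covers B1=F, B2=S, B4=F, B5=T, B6=S
input #6 (q=0, s=2, w=6): events B2->E, B1->T, B3->T, B6->E, B5->T; covers B1=T, B2=E, B3=T, B5=T, B6=E
input #7 (q=0, s=4, w=7): events B2->S, B1->F, B4->F, B6->E, B5->T; covers B1=F, B2=S, B4=F, B5=T, B6=E
input #8 (q=0, s=2, w=5): events B2->E, B1->F, B4->T, B6->S, B5->T; covers B1=F, B2=E, B4=T, B5=T, B6=S
input #9 (q=2, s=2, w=7): events B2->E, B1->F, B4->T, B6->E, B5->T; covers B1=F, B2=E, B4=T, B5=T, B6=E
input #10 (q=0, s=5, w=3): events B2->S, B1->F, B4->F, B6->S, B5->T; covers B1=F, B2=S, B4=F, B5=T, B6=S
union over the pool: B1=T, B1=F, B2=S, B2=E, B3=T, B4=T, B4=F, B5=T, B6=S, B6=E
uncovered (2 of 12): B3=F, B5=F
Answer: 2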